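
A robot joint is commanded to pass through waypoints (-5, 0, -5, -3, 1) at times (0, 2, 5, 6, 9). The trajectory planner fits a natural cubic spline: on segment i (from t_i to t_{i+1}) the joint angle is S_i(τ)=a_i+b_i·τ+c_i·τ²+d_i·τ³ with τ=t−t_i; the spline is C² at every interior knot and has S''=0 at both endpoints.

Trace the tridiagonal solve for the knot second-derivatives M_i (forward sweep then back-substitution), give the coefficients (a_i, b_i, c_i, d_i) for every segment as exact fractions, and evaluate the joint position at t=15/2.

  seg 0: a=-5 b=350/93 c=0 d=-235/744
  seg 1: a=0 b=-5/186 c=-235/124 d=1505/3348
  seg 2: a=-5 b=275/372 c=200/93 d=-331/372
  seg 3: a=-3 b=147/62 c=-193/372 d=193/3348
S(15/2) = -413/992

Δ: Δ0=5/2, Δ1=-5/3, Δ2=2, Δ3=4/3
row 1: diag=10, rhs=-25; c'=3/10, d'=-5/2
row 2: denom=8−3·3/10=71/10; d'=(22−3·-5/2)/(71/10)=295/71
row 3: denom=8−1·10/71=558/71; d'=(-4−1·295/71)/(558/71)=-193/186
back: M3=-193/186
back: M2=295/71−10/71·-193/186=400/93
back: M1=-5/2−3/10·400/93=-235/62
M: M0=0, M1=-235/62, M2=400/93, M3=-193/186, M4=0
seg 0: a=-5, c=M0/2=0, d=(M1−M0)/(6·2)=-235/744, b=Δ0−h0·(2M0+M1)/6=350/93
seg 1: a=0, c=M1/2=-235/124, d=(M2−M1)/(6·3)=1505/3348, b=Δ1−h1·(2M1+M2)/6=-5/186
seg 2: a=-5, c=M2/2=200/93, d=(M3−M2)/(6·1)=-331/372, b=Δ2−h2·(2M2+M3)/6=275/372
seg 3: a=-3, c=M3/2=-193/372, d=(M4−M3)/(6·3)=193/3348, b=Δ3−h3·(2M3+M4)/6=147/62
t_q=15/2 → seg 3, τ=3/2; S=-3+147/62·τ+-193/372·τ²+193/3348·τ³=-413/992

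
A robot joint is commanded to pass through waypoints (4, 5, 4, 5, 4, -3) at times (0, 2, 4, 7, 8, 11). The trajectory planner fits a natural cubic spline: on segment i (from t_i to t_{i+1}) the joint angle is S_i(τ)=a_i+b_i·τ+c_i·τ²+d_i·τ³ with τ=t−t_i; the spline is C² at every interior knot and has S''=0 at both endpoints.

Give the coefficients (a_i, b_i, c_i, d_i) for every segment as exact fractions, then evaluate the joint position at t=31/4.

Δ: Δ0=1/2, Δ1=-1/2, Δ2=1/3, Δ3=-1, Δ4=-7/3
row 1: diag=8, rhs=-6; c'=1/4, d'=-3/4
row 2: denom=10−2·1/4=19/2; d'=(5−2·-3/4)/(19/2)=13/19
row 3: denom=8−3·6/19=134/19; d'=(-8−3·13/19)/(134/19)=-191/134
row 4: denom=8−1·19/134=1053/134; d'=(-8−1·-191/134)/(1053/134)=-881/1053
back: M4=-881/1053
back: M3=-191/134−19/134·-881/1053=-1376/1053
back: M2=13/19−6/19·-1376/1053=385/351
back: M1=-3/4−1/4·385/351=-719/702
M: M0=0, M1=-719/702, M2=385/351, M3=-1376/1053, M4=-881/1053, M5=0
seg 0: a=4, c=M0/2=0, d=(M1−M0)/(6·2)=-719/8424, b=Δ0−h0·(2M0+M1)/6=886/1053
seg 1: a=5, c=M1/2=-719/1404, d=(M2−M1)/(6·2)=1489/8424, b=Δ1−h1·(2M1+M2)/6=-385/2106
seg 2: a=4, c=M2/2=385/702, d=(M3−M2)/(6·3)=-2531/18954, b=Δ2−h2·(2M2+M3)/6=-116/1053
seg 3: a=5, c=M3/2=-688/1053, d=(M4−M3)/(6·1)=55/702, b=Δ3−h3·(2M3+M4)/6=-895/2106
seg 4: a=4, c=M4/2=-881/2106, d=(M5−M4)/(6·3)=881/18954, b=Δ4−h4·(2M4+M5)/6=-1576/1053
t_q=31/4 → seg 3, τ=3/4; S=5+-895/2106·τ+-688/1053·τ²+55/702·τ³=195293/44928

  seg 0: a=4 b=886/1053 c=0 d=-719/8424
  seg 1: a=5 b=-385/2106 c=-719/1404 d=1489/8424
  seg 2: a=4 b=-116/1053 c=385/702 d=-2531/18954
  seg 3: a=5 b=-895/2106 c=-688/1053 d=55/702
  seg 4: a=4 b=-1576/1053 c=-881/2106 d=881/18954
S(31/4) = 195293/44928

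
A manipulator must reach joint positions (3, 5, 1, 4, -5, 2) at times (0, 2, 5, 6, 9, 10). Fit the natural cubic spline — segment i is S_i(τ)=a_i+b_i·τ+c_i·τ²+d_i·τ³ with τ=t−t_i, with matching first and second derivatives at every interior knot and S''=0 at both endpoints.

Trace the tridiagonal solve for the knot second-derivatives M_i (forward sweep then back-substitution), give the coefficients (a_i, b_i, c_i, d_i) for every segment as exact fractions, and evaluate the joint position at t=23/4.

  seg 0: a=3 b=7739/3825 c=0 d=-1957/7650
  seg 1: a=5 b=-4003/3825 c=-1957/1275 d=16516/34425
  seg 2: a=1 b=607/225 c=2129/765 d=-3163/1275
  seg 3: a=4 b=3142/3825 c=-17822/3825 d=38849/34425
  seg 4: a=-5 b=12757/3825 c=7009/1275 d=-7009/3825
S(23/4) = 289043/81600

Δ: Δ0=1, Δ1=-4/3, Δ2=3, Δ3=-3, Δ4=7
row 1: diag=10, rhs=-14; c'=3/10, d'=-7/5
row 2: denom=8−3·3/10=71/10; d'=(26−3·-7/5)/(71/10)=302/71
row 3: denom=8−1·10/71=558/71; d'=(-36−1·302/71)/(558/71)=-1429/279
row 4: denom=8−3·71/186=425/62; d'=(60−3·-1429/279)/(425/62)=14018/1275
back: M4=14018/1275
back: M3=-1429/279−71/186·14018/1275=-35644/3825
back: M2=302/71−10/71·-35644/3825=4258/765
back: M1=-7/5−3/10·4258/765=-3914/1275
M: M0=0, M1=-3914/1275, M2=4258/765, M3=-35644/3825, M4=14018/1275, M5=0
seg 0: a=3, c=M0/2=0, d=(M1−M0)/(6·2)=-1957/7650, b=Δ0−h0·(2M0+M1)/6=7739/3825
seg 1: a=5, c=M1/2=-1957/1275, d=(M2−M1)/(6·3)=16516/34425, b=Δ1−h1·(2M1+M2)/6=-4003/3825
seg 2: a=1, c=M2/2=2129/765, d=(M3−M2)/(6·1)=-3163/1275, b=Δ2−h2·(2M2+M3)/6=607/225
seg 3: a=4, c=M3/2=-17822/3825, d=(M4−M3)/(6·3)=38849/34425, b=Δ3−h3·(2M3+M4)/6=3142/3825
seg 4: a=-5, c=M4/2=7009/1275, d=(M5−M4)/(6·1)=-7009/3825, b=Δ4−h4·(2M4+M5)/6=12757/3825
t_q=23/4 → seg 2, τ=3/4; S=1+607/225·τ+2129/765·τ²+-3163/1275·τ³=289043/81600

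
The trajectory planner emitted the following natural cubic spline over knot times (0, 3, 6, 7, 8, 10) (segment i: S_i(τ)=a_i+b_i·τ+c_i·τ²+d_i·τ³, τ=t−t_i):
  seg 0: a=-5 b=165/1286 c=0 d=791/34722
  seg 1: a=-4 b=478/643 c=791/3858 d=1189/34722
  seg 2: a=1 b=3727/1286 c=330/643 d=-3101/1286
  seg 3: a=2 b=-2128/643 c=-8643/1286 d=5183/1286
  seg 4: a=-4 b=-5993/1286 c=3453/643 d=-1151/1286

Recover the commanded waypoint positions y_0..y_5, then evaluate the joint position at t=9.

y_0 = S_0(0) = a_0 = -5
y_1 = S_1(0) = a_1 = -4
y_2 = S_2(0) = a_2 = 1
y_3 = S_3(0) = a_3 = 2
y_4 = S_4(0) = a_4 = -4
y_5 = S_4(2) = 1
t_q=9 is in segment 4 (τ=1); S_4(τ)=-2691/643

y_0=-5 y_1=-4 y_2=1 y_3=2 y_4=-4 y_5=1
S(9) = -2691/643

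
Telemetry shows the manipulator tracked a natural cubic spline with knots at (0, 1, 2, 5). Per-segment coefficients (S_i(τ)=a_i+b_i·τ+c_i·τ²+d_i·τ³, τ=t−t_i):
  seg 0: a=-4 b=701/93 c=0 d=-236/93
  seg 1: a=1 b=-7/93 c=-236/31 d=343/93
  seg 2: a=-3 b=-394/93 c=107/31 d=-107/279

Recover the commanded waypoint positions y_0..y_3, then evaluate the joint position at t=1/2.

y_0=-4 y_1=1 y_2=-3 y_3=5
S(1/2) = -17/31

y_0 = S_0(0) = a_0 = -4
y_1 = S_1(0) = a_1 = 1
y_2 = S_2(0) = a_2 = -3
y_3 = S_2(3) = 5
t_q=1/2 is in segment 0 (τ=1/2); S_0(τ)=-17/31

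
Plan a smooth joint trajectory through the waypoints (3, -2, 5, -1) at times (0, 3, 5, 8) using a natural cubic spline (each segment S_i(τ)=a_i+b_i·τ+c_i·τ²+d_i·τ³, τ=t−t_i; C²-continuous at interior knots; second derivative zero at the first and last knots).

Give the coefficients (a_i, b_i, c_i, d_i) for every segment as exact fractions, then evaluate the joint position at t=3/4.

Δ: Δ0=-5/3, Δ1=7/2, Δ2=-2
row 1: diag=10, rhs=31; c'=1/5, d'=31/10
row 2: denom=10−2·1/5=48/5; d'=(-33−2·31/10)/(48/5)=-49/12
back: M2=-49/12
back: M1=31/10−1/5·-49/12=47/12
M: M0=0, M1=47/12, M2=-49/12, M3=0
seg 0: a=3, c=M0/2=0, d=(M1−M0)/(6·3)=47/216, b=Δ0−h0·(2M0+M1)/6=-29/8
seg 1: a=-2, c=M1/2=47/24, d=(M2−M1)/(6·2)=-2/3, b=Δ1−h1·(2M1+M2)/6=9/4
seg 2: a=5, c=M2/2=-49/24, d=(M3−M2)/(6·3)=49/216, b=Δ2−h2·(2M2+M3)/6=25/12
t_q=3/4 → seg 0, τ=3/4; S=3+-29/8·τ+0·τ²+47/216·τ³=191/512

  seg 0: a=3 b=-29/8 c=0 d=47/216
  seg 1: a=-2 b=9/4 c=47/24 d=-2/3
  seg 2: a=5 b=25/12 c=-49/24 d=49/216
S(3/4) = 191/512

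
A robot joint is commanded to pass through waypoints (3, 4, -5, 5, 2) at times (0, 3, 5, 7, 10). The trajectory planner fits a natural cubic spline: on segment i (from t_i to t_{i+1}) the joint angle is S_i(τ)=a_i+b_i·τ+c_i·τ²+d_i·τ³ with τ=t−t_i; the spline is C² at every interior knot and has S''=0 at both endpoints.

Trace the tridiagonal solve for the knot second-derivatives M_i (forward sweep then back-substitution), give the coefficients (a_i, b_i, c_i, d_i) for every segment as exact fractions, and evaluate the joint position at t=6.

Δ: Δ0=1/3, Δ1=-9/2, Δ2=5, Δ3=-1
row 1: diag=10, rhs=-29; c'=1/5, d'=-29/10
row 2: denom=8−2·1/5=38/5; d'=(57−2·-29/10)/(38/5)=157/19
row 3: denom=10−2·5/19=180/19; d'=(-36−2·157/19)/(180/19)=-499/90
back: M3=-499/90
back: M2=157/19−5/19·-499/90=175/18
back: M1=-29/10−1/5·175/18=-218/45
M: M0=0, M1=-218/45, M2=175/18, M3=-499/90, M4=0
seg 0: a=3, c=M0/2=0, d=(M1−M0)/(6·3)=-109/405, b=Δ0−h0·(2M0+M1)/6=124/45
seg 1: a=4, c=M1/2=-109/45, d=(M2−M1)/(6·2)=437/360, b=Δ1−h1·(2M1+M2)/6=-203/45
seg 2: a=-5, c=M2/2=175/36, d=(M3−M2)/(6·2)=-229/180, b=Δ2−h2·(2M2+M3)/6=11/30
seg 3: a=5, c=M3/2=-499/180, d=(M4−M3)/(6·3)=499/1620, b=Δ3−h3·(2M3+M4)/6=409/90
t_q=6 → seg 2, τ=1; S=-5+11/30·τ+175/36·τ²+-229/180·τ³=-47/45

  seg 0: a=3 b=124/45 c=0 d=-109/405
  seg 1: a=4 b=-203/45 c=-109/45 d=437/360
  seg 2: a=-5 b=11/30 c=175/36 d=-229/180
  seg 3: a=5 b=409/90 c=-499/180 d=499/1620
S(6) = -47/45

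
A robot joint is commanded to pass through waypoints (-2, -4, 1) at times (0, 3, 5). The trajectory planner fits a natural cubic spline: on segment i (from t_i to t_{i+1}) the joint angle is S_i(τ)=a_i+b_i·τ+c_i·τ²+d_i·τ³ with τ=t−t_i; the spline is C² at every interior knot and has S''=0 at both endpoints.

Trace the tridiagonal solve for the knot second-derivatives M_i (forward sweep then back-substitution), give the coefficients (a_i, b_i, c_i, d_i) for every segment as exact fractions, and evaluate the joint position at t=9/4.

  seg 0: a=-2 b=-97/60 c=0 d=19/180
  seg 1: a=-4 b=37/30 c=19/20 d=-19/120
S(9/4) = -5677/1280

Δ: Δ0=-2/3, Δ1=5/2
row 1: diag=10, rhs=19; c'=1/5, d'=19/10
back: M1=19/10
M: M0=0, M1=19/10, M2=0
seg 0: a=-2, c=M0/2=0, d=(M1−M0)/(6·3)=19/180, b=Δ0−h0·(2M0+M1)/6=-97/60
seg 1: a=-4, c=M1/2=19/20, d=(M2−M1)/(6·2)=-19/120, b=Δ1−h1·(2M1+M2)/6=37/30
t_q=9/4 → seg 0, τ=9/4; S=-2+-97/60·τ+0·τ²+19/180·τ³=-5677/1280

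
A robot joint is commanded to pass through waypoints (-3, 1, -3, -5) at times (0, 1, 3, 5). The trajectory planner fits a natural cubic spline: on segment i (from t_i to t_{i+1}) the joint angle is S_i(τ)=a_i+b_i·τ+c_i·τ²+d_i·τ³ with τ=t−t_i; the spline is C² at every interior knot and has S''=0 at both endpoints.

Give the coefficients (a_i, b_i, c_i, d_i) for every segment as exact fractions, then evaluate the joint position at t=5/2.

  seg 0: a=-3 b=113/22 c=0 d=-25/22
  seg 1: a=1 b=19/11 c=-75/22 d=17/22
  seg 2: a=-3 b=-29/11 c=27/22 d=-9/44
S(5/2) = -259/176

Δ: Δ0=4, Δ1=-2, Δ2=-1
row 1: diag=6, rhs=-36; c'=1/3, d'=-6
row 2: denom=8−2·1/3=22/3; d'=(6−2·-6)/(22/3)=27/11
back: M2=27/11
back: M1=-6−1/3·27/11=-75/11
M: M0=0, M1=-75/11, M2=27/11, M3=0
seg 0: a=-3, c=M0/2=0, d=(M1−M0)/(6·1)=-25/22, b=Δ0−h0·(2M0+M1)/6=113/22
seg 1: a=1, c=M1/2=-75/22, d=(M2−M1)/(6·2)=17/22, b=Δ1−h1·(2M1+M2)/6=19/11
seg 2: a=-3, c=M2/2=27/22, d=(M3−M2)/(6·2)=-9/44, b=Δ2−h2·(2M2+M3)/6=-29/11
t_q=5/2 → seg 1, τ=3/2; S=1+19/11·τ+-75/22·τ²+17/22·τ³=-259/176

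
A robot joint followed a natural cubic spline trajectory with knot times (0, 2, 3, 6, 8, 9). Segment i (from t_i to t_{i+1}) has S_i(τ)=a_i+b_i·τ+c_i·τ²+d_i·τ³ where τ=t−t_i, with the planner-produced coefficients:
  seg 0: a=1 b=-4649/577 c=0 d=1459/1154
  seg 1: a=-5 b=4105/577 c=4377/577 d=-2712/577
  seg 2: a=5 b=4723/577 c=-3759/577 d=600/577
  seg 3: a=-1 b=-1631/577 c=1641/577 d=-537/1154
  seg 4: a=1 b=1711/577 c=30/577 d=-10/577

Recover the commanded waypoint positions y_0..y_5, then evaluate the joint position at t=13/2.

y_0 = S_0(0) = a_0 = 1
y_1 = S_1(0) = a_1 = -5
y_2 = S_2(0) = a_2 = 5
y_3 = S_3(0) = a_3 = -1
y_4 = S_4(0) = a_4 = 1
y_5 = S_4(1) = 4
t_q=13/2 is in segment 3 (τ=1/2); S_3(τ)=-16253/9232

y_0=1 y_1=-5 y_2=5 y_3=-1 y_4=1 y_5=4
S(13/2) = -16253/9232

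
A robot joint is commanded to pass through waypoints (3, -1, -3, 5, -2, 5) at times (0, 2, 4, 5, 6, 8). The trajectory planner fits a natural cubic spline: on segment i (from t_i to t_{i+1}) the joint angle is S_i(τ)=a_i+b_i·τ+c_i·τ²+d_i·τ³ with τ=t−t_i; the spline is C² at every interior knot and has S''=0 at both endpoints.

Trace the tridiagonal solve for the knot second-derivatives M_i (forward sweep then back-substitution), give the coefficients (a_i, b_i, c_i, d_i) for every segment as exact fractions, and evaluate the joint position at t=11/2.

Δ: Δ0=-2, Δ1=-1, Δ2=8, Δ3=-7, Δ4=7/2
row 1: diag=8, rhs=6; c'=1/4, d'=3/4
row 2: denom=6−2·1/4=11/2; d'=(54−2·3/4)/(11/2)=105/11
row 3: denom=4−1·2/11=42/11; d'=(-90−1·105/11)/(42/11)=-365/14
row 4: denom=6−1·11/42=241/42; d'=(63−1·-365/14)/(241/42)=3741/241
back: M4=3741/241
back: M3=-365/14−11/42·3741/241=-7263/241
back: M2=105/11−2/11·-7263/241=3621/241
back: M1=3/4−1/4·3621/241=-1449/482
M: M0=0, M1=-1449/482, M2=3621/241, M3=-7263/241, M4=3741/241, M5=0
seg 0: a=3, c=M0/2=0, d=(M1−M0)/(6·2)=-483/1928, b=Δ0−h0·(2M0+M1)/6=-481/482
seg 1: a=-1, c=M1/2=-1449/964, d=(M2−M1)/(6·2)=2897/1928, b=Δ1−h1·(2M1+M2)/6=-965/241
seg 2: a=-3, c=M2/2=3621/482, d=(M3−M2)/(6·1)=-1814/241, b=Δ2−h2·(2M2+M3)/6=3863/482
seg 3: a=5, c=M3/2=-7263/482, d=(M4−M3)/(6·1)=1834/241, b=Δ3−h3·(2M3+M4)/6=221/482
seg 4: a=-2, c=M4/2=3741/482, d=(M5−M4)/(6·2)=-1247/964, b=Δ4−h4·(2M4+M5)/6=-3301/482
t_q=11/2 → seg 3, τ=1/2; S=5+221/482·τ+-7263/482·τ²+1834/241·τ³=4653/1928

  seg 0: a=3 b=-481/482 c=0 d=-483/1928
  seg 1: a=-1 b=-965/241 c=-1449/964 d=2897/1928
  seg 2: a=-3 b=3863/482 c=3621/482 d=-1814/241
  seg 3: a=5 b=221/482 c=-7263/482 d=1834/241
  seg 4: a=-2 b=-3301/482 c=3741/482 d=-1247/964
S(11/2) = 4653/1928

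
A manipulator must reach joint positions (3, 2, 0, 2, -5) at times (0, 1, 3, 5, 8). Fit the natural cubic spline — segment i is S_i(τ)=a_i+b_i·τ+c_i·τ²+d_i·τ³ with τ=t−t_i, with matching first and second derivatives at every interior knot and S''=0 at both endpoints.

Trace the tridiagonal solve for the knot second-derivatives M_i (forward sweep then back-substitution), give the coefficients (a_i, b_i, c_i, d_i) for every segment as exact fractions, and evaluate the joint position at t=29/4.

Δ: Δ0=-1, Δ1=-1, Δ2=1, Δ3=-7/3
row 1: diag=6, rhs=0; c'=1/3, d'=0
row 2: denom=8−2·1/3=22/3; d'=(12−2·0)/(22/3)=18/11
row 3: denom=10−2·3/11=104/11; d'=(-20−2·18/11)/(104/11)=-32/13
back: M3=-32/13
back: M2=18/11−3/11·-32/13=30/13
back: M1=0−1/3·30/13=-10/13
M: M0=0, M1=-10/13, M2=30/13, M3=-32/13, M4=0
seg 0: a=3, c=M0/2=0, d=(M1−M0)/(6·1)=-5/39, b=Δ0−h0·(2M0+M1)/6=-34/39
seg 1: a=2, c=M1/2=-5/13, d=(M2−M1)/(6·2)=10/39, b=Δ1−h1·(2M1+M2)/6=-49/39
seg 2: a=0, c=M2/2=15/13, d=(M3−M2)/(6·2)=-31/78, b=Δ2−h2·(2M2+M3)/6=11/39
seg 3: a=2, c=M3/2=-16/13, d=(M4−M3)/(6·3)=16/117, b=Δ3−h3·(2M3+M4)/6=5/39
t_q=29/4 → seg 3, τ=9/4; S=2+5/39·τ+-16/13·τ²+16/117·τ³=-31/13

  seg 0: a=3 b=-34/39 c=0 d=-5/39
  seg 1: a=2 b=-49/39 c=-5/13 d=10/39
  seg 2: a=0 b=11/39 c=15/13 d=-31/78
  seg 3: a=2 b=5/39 c=-16/13 d=16/117
S(29/4) = -31/13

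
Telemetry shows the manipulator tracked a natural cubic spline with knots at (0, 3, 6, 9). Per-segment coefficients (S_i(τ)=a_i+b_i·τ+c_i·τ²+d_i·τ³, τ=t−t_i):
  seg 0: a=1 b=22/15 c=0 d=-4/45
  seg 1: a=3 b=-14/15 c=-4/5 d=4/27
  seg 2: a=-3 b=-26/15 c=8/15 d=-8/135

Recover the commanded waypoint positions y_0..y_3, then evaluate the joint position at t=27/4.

y_0=1 y_1=3 y_2=-3 y_3=-5
S(27/4) = -161/40

y_0 = S_0(0) = a_0 = 1
y_1 = S_1(0) = a_1 = 3
y_2 = S_2(0) = a_2 = -3
y_3 = S_2(3) = -5
t_q=27/4 is in segment 2 (τ=3/4); S_2(τ)=-161/40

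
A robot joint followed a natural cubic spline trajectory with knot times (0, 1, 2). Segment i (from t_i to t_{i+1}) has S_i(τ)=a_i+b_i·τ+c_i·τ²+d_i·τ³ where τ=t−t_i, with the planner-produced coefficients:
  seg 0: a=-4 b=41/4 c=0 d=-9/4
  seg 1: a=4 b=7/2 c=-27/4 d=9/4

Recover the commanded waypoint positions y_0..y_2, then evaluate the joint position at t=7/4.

y_0=-4 y_1=4 y_2=3
S(7/4) = 967/256

y_0 = S_0(0) = a_0 = -4
y_1 = S_1(0) = a_1 = 4
y_2 = S_1(1) = 3
t_q=7/4 is in segment 1 (τ=3/4); S_1(τ)=967/256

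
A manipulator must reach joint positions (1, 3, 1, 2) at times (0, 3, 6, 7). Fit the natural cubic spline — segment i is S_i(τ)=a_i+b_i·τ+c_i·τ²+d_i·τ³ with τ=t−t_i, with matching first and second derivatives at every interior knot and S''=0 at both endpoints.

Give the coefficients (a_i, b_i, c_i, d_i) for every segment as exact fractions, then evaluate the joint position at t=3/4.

Δ: Δ0=2/3, Δ1=-2/3, Δ2=1
row 1: diag=12, rhs=-8; c'=1/4, d'=-2/3
row 2: denom=8−3·1/4=29/4; d'=(10−3·-2/3)/(29/4)=48/29
back: M2=48/29
back: M1=-2/3−1/4·48/29=-94/87
M: M0=0, M1=-94/87, M2=48/29, M3=0
seg 0: a=1, c=M0/2=0, d=(M1−M0)/(6·3)=-47/783, b=Δ0−h0·(2M0+M1)/6=35/29
seg 1: a=3, c=M1/2=-47/87, d=(M2−M1)/(6·3)=119/783, b=Δ1−h1·(2M1+M2)/6=-12/29
seg 2: a=1, c=M2/2=24/29, d=(M3−M2)/(6·1)=-8/29, b=Δ2−h2·(2M2+M3)/6=13/29
t_q=3/4 → seg 0, τ=3/4; S=1+35/29·τ+0·τ²+-47/783·τ³=3489/1856

  seg 0: a=1 b=35/29 c=0 d=-47/783
  seg 1: a=3 b=-12/29 c=-47/87 d=119/783
  seg 2: a=1 b=13/29 c=24/29 d=-8/29
S(3/4) = 3489/1856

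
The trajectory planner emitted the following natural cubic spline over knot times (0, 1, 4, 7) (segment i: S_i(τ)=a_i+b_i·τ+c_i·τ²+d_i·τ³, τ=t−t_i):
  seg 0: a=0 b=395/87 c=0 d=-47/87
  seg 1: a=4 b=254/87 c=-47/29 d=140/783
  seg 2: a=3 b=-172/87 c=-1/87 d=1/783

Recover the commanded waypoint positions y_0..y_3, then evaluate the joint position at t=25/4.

y_0 = S_0(0) = a_0 = 0
y_1 = S_1(0) = a_1 = 4
y_2 = S_2(0) = a_2 = 3
y_3 = S_2(3) = -3
t_q=25/4 is in segment 2 (τ=9/4); S_2(τ)=-2769/1856

y_0=0 y_1=4 y_2=3 y_3=-3
S(25/4) = -2769/1856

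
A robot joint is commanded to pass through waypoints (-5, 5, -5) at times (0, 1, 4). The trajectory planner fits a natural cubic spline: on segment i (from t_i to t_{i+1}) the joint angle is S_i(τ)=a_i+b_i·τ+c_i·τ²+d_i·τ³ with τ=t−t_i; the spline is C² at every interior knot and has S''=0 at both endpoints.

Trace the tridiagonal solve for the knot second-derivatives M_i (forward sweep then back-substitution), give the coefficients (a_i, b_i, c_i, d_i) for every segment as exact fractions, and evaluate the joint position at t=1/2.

Δ: Δ0=10, Δ1=-10/3
row 1: diag=8, rhs=-80; c'=3/8, d'=-10
back: M1=-10
M: M0=0, M1=-10, M2=0
seg 0: a=-5, c=M0/2=0, d=(M1−M0)/(6·1)=-5/3, b=Δ0−h0·(2M0+M1)/6=35/3
seg 1: a=5, c=M1/2=-5, d=(M2−M1)/(6·3)=5/9, b=Δ1−h1·(2M1+M2)/6=20/3
t_q=1/2 → seg 0, τ=1/2; S=-5+35/3·τ+0·τ²+-5/3·τ³=5/8

  seg 0: a=-5 b=35/3 c=0 d=-5/3
  seg 1: a=5 b=20/3 c=-5 d=5/9
S(1/2) = 5/8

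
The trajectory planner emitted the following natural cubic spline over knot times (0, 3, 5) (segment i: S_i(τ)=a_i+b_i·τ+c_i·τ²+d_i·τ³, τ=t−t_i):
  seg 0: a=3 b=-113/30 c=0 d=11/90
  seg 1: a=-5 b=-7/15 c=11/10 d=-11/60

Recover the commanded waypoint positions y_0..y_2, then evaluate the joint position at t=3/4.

y_0 = S_0(0) = a_0 = 3
y_1 = S_1(0) = a_1 = -5
y_2 = S_1(2) = -3
t_q=3/4 is in segment 0 (τ=3/4); S_0(τ)=29/128

y_0=3 y_1=-5 y_2=-3
S(3/4) = 29/128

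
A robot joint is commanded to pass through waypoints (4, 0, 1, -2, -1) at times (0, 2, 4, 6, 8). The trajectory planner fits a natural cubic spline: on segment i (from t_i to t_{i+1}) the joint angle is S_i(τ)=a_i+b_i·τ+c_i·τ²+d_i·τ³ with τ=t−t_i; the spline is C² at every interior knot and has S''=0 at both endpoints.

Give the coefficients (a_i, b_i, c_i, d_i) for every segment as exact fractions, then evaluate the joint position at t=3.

Δ: Δ0=-2, Δ1=1/2, Δ2=-3/2, Δ3=1/2
row 1: diag=8, rhs=15; c'=1/4, d'=15/8
row 2: denom=8−2·1/4=15/2; d'=(-12−2·15/8)/(15/2)=-21/10
row 3: denom=8−2·4/15=112/15; d'=(12−2·-21/10)/(112/15)=243/112
back: M3=243/112
back: M2=-21/10−4/15·243/112=-75/28
back: M1=15/8−1/4·-75/28=285/112
M: M0=0, M1=285/112, M2=-75/28, M3=243/112, M4=0
seg 0: a=4, c=M0/2=0, d=(M1−M0)/(6·2)=95/448, b=Δ0−h0·(2M0+M1)/6=-319/112
seg 1: a=0, c=M1/2=285/224, d=(M2−M1)/(6·2)=-195/448, b=Δ1−h1·(2M1+M2)/6=-17/56
seg 2: a=1, c=M2/2=-75/56, d=(M3−M2)/(6·2)=181/448, b=Δ2−h2·(2M2+M3)/6=-7/16
seg 3: a=-2, c=M3/2=243/224, d=(M4−M3)/(6·2)=-81/448, b=Δ3−h3·(2M3+M4)/6=-53/56
t_q=3 → seg 1, τ=1; S=0+-17/56·τ+285/224·τ²+-195/448·τ³=239/448

  seg 0: a=4 b=-319/112 c=0 d=95/448
  seg 1: a=0 b=-17/56 c=285/224 d=-195/448
  seg 2: a=1 b=-7/16 c=-75/56 d=181/448
  seg 3: a=-2 b=-53/56 c=243/224 d=-81/448
S(3) = 239/448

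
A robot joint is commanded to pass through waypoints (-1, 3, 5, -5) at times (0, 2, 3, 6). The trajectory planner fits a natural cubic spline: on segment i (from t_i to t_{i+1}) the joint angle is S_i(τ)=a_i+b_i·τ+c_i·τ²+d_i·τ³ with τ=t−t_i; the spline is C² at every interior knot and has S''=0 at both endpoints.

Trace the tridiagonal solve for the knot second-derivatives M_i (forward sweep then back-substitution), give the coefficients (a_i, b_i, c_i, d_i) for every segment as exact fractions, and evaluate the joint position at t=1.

Δ: Δ0=2, Δ1=2, Δ2=-10/3
row 1: diag=6, rhs=0; c'=1/6, d'=0
row 2: denom=8−1·1/6=47/6; d'=(-32−1·0)/(47/6)=-192/47
back: M2=-192/47
back: M1=0−1/6·-192/47=32/47
M: M0=0, M1=32/47, M2=-192/47, M3=0
seg 0: a=-1, c=M0/2=0, d=(M1−M0)/(6·2)=8/141, b=Δ0−h0·(2M0+M1)/6=250/141
seg 1: a=3, c=M1/2=16/47, d=(M2−M1)/(6·1)=-112/141, b=Δ1−h1·(2M1+M2)/6=346/141
seg 2: a=5, c=M2/2=-96/47, d=(M3−M2)/(6·3)=32/141, b=Δ2−h2·(2M2+M3)/6=106/141
t_q=1 → seg 0, τ=1; S=-1+250/141·τ+0·τ²+8/141·τ³=39/47

  seg 0: a=-1 b=250/141 c=0 d=8/141
  seg 1: a=3 b=346/141 c=16/47 d=-112/141
  seg 2: a=5 b=106/141 c=-96/47 d=32/141
S(1) = 39/47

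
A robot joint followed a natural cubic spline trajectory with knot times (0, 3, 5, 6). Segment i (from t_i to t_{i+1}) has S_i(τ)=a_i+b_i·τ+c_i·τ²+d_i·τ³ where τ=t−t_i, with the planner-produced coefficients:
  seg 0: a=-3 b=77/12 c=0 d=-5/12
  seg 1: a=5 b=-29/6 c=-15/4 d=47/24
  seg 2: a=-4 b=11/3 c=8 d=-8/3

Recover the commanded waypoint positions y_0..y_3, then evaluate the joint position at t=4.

y_0 = S_0(0) = a_0 = -3
y_1 = S_1(0) = a_1 = 5
y_2 = S_2(0) = a_2 = -4
y_3 = S_2(1) = 5
t_q=4 is in segment 1 (τ=1); S_1(τ)=-13/8

y_0=-3 y_1=5 y_2=-4 y_3=5
S(4) = -13/8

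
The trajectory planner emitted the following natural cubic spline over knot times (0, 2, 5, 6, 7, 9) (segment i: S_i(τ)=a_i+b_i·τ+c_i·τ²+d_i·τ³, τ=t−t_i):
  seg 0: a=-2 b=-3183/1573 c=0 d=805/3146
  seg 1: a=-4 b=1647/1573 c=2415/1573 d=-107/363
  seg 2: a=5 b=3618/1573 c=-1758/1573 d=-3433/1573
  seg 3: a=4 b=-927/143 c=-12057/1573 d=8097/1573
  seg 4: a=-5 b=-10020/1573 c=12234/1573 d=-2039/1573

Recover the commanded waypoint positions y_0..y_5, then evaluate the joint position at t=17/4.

y_0=-2 y_1=-4 y_2=5 y_3=4 y_4=-5 y_5=3
S(17/4) = 25357/9152

y_0 = S_0(0) = a_0 = -2
y_1 = S_1(0) = a_1 = -4
y_2 = S_2(0) = a_2 = 5
y_3 = S_3(0) = a_3 = 4
y_4 = S_4(0) = a_4 = -5
y_5 = S_4(2) = 3
t_q=17/4 is in segment 1 (τ=9/4); S_1(τ)=25357/9152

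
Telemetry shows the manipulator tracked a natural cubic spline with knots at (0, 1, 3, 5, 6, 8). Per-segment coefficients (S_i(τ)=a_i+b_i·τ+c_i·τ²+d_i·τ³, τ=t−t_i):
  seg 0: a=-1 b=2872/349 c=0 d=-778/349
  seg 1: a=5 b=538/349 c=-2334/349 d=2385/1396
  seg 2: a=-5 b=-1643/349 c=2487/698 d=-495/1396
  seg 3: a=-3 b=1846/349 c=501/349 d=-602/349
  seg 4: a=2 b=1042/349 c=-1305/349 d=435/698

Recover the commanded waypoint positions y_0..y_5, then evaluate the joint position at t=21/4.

y_0 = S_0(0) = a_0 = -1
y_1 = S_1(0) = a_1 = 5
y_2 = S_2(0) = a_2 = -5
y_3 = S_3(0) = a_3 = -3
y_4 = S_4(0) = a_4 = 2
y_5 = S_4(2) = -2
t_q=21/4 is in segment 3 (τ=1/4); S_3(τ)=-18035/11168

y_0=-1 y_1=5 y_2=-5 y_3=-3 y_4=2 y_5=-2
S(21/4) = -18035/11168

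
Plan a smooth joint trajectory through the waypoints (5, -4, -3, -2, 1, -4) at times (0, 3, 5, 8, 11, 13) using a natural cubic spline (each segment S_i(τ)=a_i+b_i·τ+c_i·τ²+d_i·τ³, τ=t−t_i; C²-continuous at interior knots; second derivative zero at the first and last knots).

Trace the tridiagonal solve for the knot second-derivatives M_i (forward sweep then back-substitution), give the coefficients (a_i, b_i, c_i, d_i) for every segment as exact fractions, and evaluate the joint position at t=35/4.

Δ: Δ0=-3, Δ1=1/2, Δ2=1/3, Δ3=1, Δ4=-5/2
row 1: diag=10, rhs=21; c'=1/5, d'=21/10
row 2: denom=10−2·1/5=48/5; d'=(-1−2·21/10)/(48/5)=-13/24
row 3: denom=12−3·5/16=177/16; d'=(4−3·-13/24)/(177/16)=30/59
row 4: denom=10−3·16/59=542/59; d'=(-21−3·30/59)/(542/59)=-1329/542
back: M4=-1329/542
back: M3=30/59−16/59·-1329/542=318/271
back: M2=-13/24−5/16·318/271=-1477/1626
back: M1=21/10−1/5·-1477/1626=1855/813
M: M0=0, M1=1855/813, M2=-1477/1626, M3=318/271, M4=-1329/542, M5=0
seg 0: a=5, c=M0/2=0, d=(M1−M0)/(6·3)=1855/14634, b=Δ0−h0·(2M0+M1)/6=-6733/1626
seg 1: a=-4, c=M1/2=1855/1626, d=(M2−M1)/(6·2)=-1729/6504, b=Δ1−h1·(2M1+M2)/6=-584/813
seg 2: a=-3, c=M2/2=-1477/3252, d=(M3−M2)/(6·3)=3385/29268, b=Δ2−h2·(2M2+M3)/6=355/542
seg 3: a=-2, c=M3/2=159/271, d=(M4−M3)/(6·3)=-655/3252, b=Δ3−h3·(2M3+M4)/6=1141/1084
seg 4: a=1, c=M4/2=-1329/1084, d=(M5−M4)/(6·2)=443/2168, b=Δ4−h4·(2M4+M5)/6=-469/542
t_q=35/4 → seg 3, τ=3/4; S=-2+1141/1084·τ+159/271·τ²+-655/3252·τ³=-66983/69376

  seg 0: a=5 b=-6733/1626 c=0 d=1855/14634
  seg 1: a=-4 b=-584/813 c=1855/1626 d=-1729/6504
  seg 2: a=-3 b=355/542 c=-1477/3252 d=3385/29268
  seg 3: a=-2 b=1141/1084 c=159/271 d=-655/3252
  seg 4: a=1 b=-469/542 c=-1329/1084 d=443/2168
S(35/4) = -66983/69376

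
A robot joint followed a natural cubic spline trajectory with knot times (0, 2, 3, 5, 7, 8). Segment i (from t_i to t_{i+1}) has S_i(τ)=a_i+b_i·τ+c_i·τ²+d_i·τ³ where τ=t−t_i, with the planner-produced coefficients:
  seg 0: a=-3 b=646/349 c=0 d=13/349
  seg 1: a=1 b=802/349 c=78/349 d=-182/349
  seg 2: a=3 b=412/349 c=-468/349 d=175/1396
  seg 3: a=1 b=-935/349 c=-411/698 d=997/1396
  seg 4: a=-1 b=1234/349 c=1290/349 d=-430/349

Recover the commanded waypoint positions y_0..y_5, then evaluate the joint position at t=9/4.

y_0=-3 y_1=1 y_2=3 y_3=1 y_4=-1 y_5=5
S(9/4) = 17649/11168

y_0 = S_0(0) = a_0 = -3
y_1 = S_1(0) = a_1 = 1
y_2 = S_2(0) = a_2 = 3
y_3 = S_3(0) = a_3 = 1
y_4 = S_4(0) = a_4 = -1
y_5 = S_4(1) = 5
t_q=9/4 is in segment 1 (τ=1/4); S_1(τ)=17649/11168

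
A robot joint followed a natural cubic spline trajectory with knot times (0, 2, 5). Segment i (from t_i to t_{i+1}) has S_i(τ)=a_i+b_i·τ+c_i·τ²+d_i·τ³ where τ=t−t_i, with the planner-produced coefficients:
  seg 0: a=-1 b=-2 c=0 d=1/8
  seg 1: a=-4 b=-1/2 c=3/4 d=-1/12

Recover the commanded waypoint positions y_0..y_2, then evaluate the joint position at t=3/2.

y_0=-1 y_1=-4 y_2=-1
S(3/2) = -229/64

y_0 = S_0(0) = a_0 = -1
y_1 = S_1(0) = a_1 = -4
y_2 = S_1(3) = -1
t_q=3/2 is in segment 0 (τ=3/2); S_0(τ)=-229/64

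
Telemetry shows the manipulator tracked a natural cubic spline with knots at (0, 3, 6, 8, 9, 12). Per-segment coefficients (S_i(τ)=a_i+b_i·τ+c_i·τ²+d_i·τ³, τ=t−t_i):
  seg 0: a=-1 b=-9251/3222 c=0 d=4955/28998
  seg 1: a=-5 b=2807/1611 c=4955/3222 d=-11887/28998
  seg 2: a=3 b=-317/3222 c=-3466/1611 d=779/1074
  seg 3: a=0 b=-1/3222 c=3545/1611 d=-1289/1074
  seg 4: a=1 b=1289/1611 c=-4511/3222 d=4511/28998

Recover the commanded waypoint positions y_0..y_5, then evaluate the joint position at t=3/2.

y_0=-1 y_1=-5 y_2=3 y_3=0 y_4=1 y_5=-5
S(3/2) = -13547/2864

y_0 = S_0(0) = a_0 = -1
y_1 = S_1(0) = a_1 = -5
y_2 = S_2(0) = a_2 = 3
y_3 = S_3(0) = a_3 = 0
y_4 = S_4(0) = a_4 = 1
y_5 = S_4(3) = -5
t_q=3/2 is in segment 0 (τ=3/2); S_0(τ)=-13547/2864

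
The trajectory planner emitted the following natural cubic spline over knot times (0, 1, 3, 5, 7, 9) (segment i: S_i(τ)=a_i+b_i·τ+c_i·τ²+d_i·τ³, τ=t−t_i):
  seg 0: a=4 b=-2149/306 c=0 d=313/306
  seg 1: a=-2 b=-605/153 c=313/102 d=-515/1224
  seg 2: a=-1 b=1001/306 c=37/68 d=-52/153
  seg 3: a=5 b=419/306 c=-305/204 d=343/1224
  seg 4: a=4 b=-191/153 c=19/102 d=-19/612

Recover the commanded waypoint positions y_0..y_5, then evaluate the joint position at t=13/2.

y_0 = S_0(0) = a_0 = 4
y_1 = S_1(0) = a_1 = -2
y_2 = S_2(0) = a_2 = -1
y_3 = S_3(0) = a_3 = 5
y_4 = S_4(0) = a_4 = 4
y_5 = S_4(2) = 2
t_q=13/2 is in segment 3 (τ=3/2); S_3(τ)=15131/3264

y_0=4 y_1=-2 y_2=-1 y_3=5 y_4=4 y_5=2
S(13/2) = 15131/3264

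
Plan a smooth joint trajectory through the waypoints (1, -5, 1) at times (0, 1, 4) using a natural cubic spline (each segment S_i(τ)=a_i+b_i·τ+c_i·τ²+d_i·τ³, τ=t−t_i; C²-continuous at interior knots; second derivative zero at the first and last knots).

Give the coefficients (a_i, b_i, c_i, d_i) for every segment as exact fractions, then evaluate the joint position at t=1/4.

Δ: Δ0=-6, Δ1=2
row 1: diag=8, rhs=48; c'=3/8, d'=6
back: M1=6
M: M0=0, M1=6, M2=0
seg 0: a=1, c=M0/2=0, d=(M1−M0)/(6·1)=1, b=Δ0−h0·(2M0+M1)/6=-7
seg 1: a=-5, c=M1/2=3, d=(M2−M1)/(6·3)=-1/3, b=Δ1−h1·(2M1+M2)/6=-4
t_q=1/4 → seg 0, τ=1/4; S=1+-7·τ+0·τ²+1·τ³=-47/64

  seg 0: a=1 b=-7 c=0 d=1
  seg 1: a=-5 b=-4 c=3 d=-1/3
S(1/4) = -47/64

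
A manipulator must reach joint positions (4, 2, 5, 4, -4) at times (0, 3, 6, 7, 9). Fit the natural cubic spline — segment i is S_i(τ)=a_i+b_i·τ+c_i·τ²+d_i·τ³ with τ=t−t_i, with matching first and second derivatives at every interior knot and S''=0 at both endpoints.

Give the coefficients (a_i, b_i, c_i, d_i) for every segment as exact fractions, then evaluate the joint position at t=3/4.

Δ: Δ0=-2/3, Δ1=1, Δ2=-1, Δ3=-4
row 1: diag=12, rhs=10; c'=1/4, d'=5/6
row 2: denom=8−3·1/4=29/4; d'=(-12−3·5/6)/(29/4)=-2
row 3: denom=6−1·4/29=170/29; d'=(-18−1·-2)/(170/29)=-232/85
back: M3=-232/85
back: M2=-2−4/29·-232/85=-138/85
back: M1=5/6−1/4·-138/85=316/255
M: M0=0, M1=316/255, M2=-138/85, M3=-232/85, M4=0
seg 0: a=4, c=M0/2=0, d=(M1−M0)/(6·3)=158/2295, b=Δ0−h0·(2M0+M1)/6=-328/255
seg 1: a=2, c=M1/2=158/255, d=(M2−M1)/(6·3)=-73/459, b=Δ1−h1·(2M1+M2)/6=146/255
seg 2: a=5, c=M2/2=-69/85, d=(M3−M2)/(6·1)=-47/255, b=Δ2−h2·(2M2+M3)/6=-1/255
seg 3: a=4, c=M3/2=-116/85, d=(M4−M3)/(6·2)=58/255, b=Δ3−h3·(2M3+M4)/6=-556/255
t_q=3/4 → seg 0, τ=3/4; S=4+-328/255·τ+0·τ²+158/2295·τ³=1667/544

  seg 0: a=4 b=-328/255 c=0 d=158/2295
  seg 1: a=2 b=146/255 c=158/255 d=-73/459
  seg 2: a=5 b=-1/255 c=-69/85 d=-47/255
  seg 3: a=4 b=-556/255 c=-116/85 d=58/255
S(3/4) = 1667/544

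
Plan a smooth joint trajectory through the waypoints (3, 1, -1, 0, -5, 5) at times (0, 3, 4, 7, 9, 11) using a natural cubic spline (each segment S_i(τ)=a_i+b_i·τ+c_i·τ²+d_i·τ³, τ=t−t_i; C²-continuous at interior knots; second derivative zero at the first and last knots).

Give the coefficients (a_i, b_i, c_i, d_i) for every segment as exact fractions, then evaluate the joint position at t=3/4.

  seg 0: a=3 b=23/468 c=0 d=-335/4212
  seg 1: a=1 b=-491/234 c=-335/468 d=127/156
  seg 2: a=-1 b=-509/468 c=202/117 d=-1759/4212
  seg 3: a=0 b=-469/234 c=-317/156 d=835/936
  seg 4: a=-5 b=67/117 c=259/78 d=-259/468
S(3/4) = 9995/3328

Δ: Δ0=-2/3, Δ1=-2, Δ2=1/3, Δ3=-5/2, Δ4=5
row 1: diag=8, rhs=-8; c'=1/8, d'=-1
row 2: denom=8−1·1/8=63/8; d'=(14−1·-1)/(63/8)=40/21
row 3: denom=10−3·8/21=62/7; d'=(-17−3·40/21)/(62/7)=-159/62
row 4: denom=8−2·7/31=234/31; d'=(45−2·-159/62)/(234/31)=259/39
back: M4=259/39
back: M3=-159/62−7/31·259/39=-317/78
back: M2=40/21−8/21·-317/78=404/117
back: M1=-1−1/8·404/117=-335/234
M: M0=0, M1=-335/234, M2=404/117, M3=-317/78, M4=259/39, M5=0
seg 0: a=3, c=M0/2=0, d=(M1−M0)/(6·3)=-335/4212, b=Δ0−h0·(2M0+M1)/6=23/468
seg 1: a=1, c=M1/2=-335/468, d=(M2−M1)/(6·1)=127/156, b=Δ1−h1·(2M1+M2)/6=-491/234
seg 2: a=-1, c=M2/2=202/117, d=(M3−M2)/(6·3)=-1759/4212, b=Δ2−h2·(2M2+M3)/6=-509/468
seg 3: a=0, c=M3/2=-317/156, d=(M4−M3)/(6·2)=835/936, b=Δ3−h3·(2M3+M4)/6=-469/234
seg 4: a=-5, c=M4/2=259/78, d=(M5−M4)/(6·2)=-259/468, b=Δ4−h4·(2M4+M5)/6=67/117
t_q=3/4 → seg 0, τ=3/4; S=3+23/468·τ+0·τ²+-335/4212·τ³=9995/3328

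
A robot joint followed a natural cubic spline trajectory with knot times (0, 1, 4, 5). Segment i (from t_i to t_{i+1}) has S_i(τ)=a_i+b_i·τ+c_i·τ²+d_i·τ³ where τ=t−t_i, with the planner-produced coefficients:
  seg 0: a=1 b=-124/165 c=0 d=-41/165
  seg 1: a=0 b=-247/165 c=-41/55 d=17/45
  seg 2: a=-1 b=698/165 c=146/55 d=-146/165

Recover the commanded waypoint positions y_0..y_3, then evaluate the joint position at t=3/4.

y_0 = S_0(0) = a_0 = 1
y_1 = S_1(0) = a_1 = 0
y_2 = S_2(0) = a_2 = -1
y_3 = S_2(1) = 5
t_q=3/4 is in segment 0 (τ=3/4); S_0(τ)=1167/3520

y_0=1 y_1=0 y_2=-1 y_3=5
S(3/4) = 1167/3520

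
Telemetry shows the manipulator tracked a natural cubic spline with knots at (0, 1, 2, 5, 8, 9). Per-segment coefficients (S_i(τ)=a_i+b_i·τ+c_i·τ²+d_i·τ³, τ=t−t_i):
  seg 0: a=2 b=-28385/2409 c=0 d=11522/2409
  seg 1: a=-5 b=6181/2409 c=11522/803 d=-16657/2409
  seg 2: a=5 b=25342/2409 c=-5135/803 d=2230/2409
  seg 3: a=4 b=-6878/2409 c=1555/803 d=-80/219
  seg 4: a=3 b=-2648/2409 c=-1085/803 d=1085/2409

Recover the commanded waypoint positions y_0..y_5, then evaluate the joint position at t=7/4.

y_0 = S_0(0) = a_0 = 2
y_1 = S_1(0) = a_1 = -5
y_2 = S_2(0) = a_2 = 5
y_3 = S_3(0) = a_3 = 4
y_4 = S_4(0) = a_4 = 3
y_5 = S_4(1) = 1
t_q=7/4 is in segment 1 (τ=3/4); S_1(τ)=106815/51392

y_0=2 y_1=-5 y_2=5 y_3=4 y_4=3 y_5=1
S(7/4) = 106815/51392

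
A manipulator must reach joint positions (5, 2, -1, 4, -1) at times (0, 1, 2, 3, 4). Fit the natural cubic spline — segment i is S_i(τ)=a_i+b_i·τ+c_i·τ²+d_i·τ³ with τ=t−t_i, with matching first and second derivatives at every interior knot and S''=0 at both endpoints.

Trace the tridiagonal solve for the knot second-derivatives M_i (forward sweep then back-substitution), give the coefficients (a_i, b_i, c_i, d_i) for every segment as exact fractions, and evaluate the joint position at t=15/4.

Δ: Δ0=-3, Δ1=-3, Δ2=5, Δ3=-5
row 1: diag=4, rhs=0; c'=1/4, d'=0
row 2: denom=4−1·1/4=15/4; d'=(48−1·0)/(15/4)=64/5
row 3: denom=4−1·4/15=56/15; d'=(-60−1·64/5)/(56/15)=-39/2
back: M3=-39/2
back: M2=64/5−4/15·-39/2=18
back: M1=0−1/4·18=-9/2
M: M0=0, M1=-9/2, M2=18, M3=-39/2, M4=0
seg 0: a=5, c=M0/2=0, d=(M1−M0)/(6·1)=-3/4, b=Δ0−h0·(2M0+M1)/6=-9/4
seg 1: a=2, c=M1/2=-9/4, d=(M2−M1)/(6·1)=15/4, b=Δ1−h1·(2M1+M2)/6=-9/2
seg 2: a=-1, c=M2/2=9, d=(M3−M2)/(6·1)=-25/4, b=Δ2−h2·(2M2+M3)/6=9/4
seg 3: a=4, c=M3/2=-39/4, d=(M4−M3)/(6·1)=13/4, b=Δ3−h3·(2M3+M4)/6=3/2
t_q=15/4 → seg 3, τ=3/4; S=4+3/2·τ+-39/4·τ²+13/4·τ³=259/256

  seg 0: a=5 b=-9/4 c=0 d=-3/4
  seg 1: a=2 b=-9/2 c=-9/4 d=15/4
  seg 2: a=-1 b=9/4 c=9 d=-25/4
  seg 3: a=4 b=3/2 c=-39/4 d=13/4
S(15/4) = 259/256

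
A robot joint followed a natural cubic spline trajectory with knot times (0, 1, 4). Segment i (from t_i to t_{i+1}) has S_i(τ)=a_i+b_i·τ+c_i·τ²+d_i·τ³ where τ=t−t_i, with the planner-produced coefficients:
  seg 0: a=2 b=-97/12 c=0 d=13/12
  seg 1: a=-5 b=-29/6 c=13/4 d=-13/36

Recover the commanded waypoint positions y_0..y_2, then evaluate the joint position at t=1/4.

y_0 = S_0(0) = a_0 = 2
y_1 = S_1(0) = a_1 = -5
y_2 = S_1(3) = 0
t_q=1/4 is in segment 0 (τ=1/4); S_0(τ)=-1/256

y_0=2 y_1=-5 y_2=0
S(1/4) = -1/256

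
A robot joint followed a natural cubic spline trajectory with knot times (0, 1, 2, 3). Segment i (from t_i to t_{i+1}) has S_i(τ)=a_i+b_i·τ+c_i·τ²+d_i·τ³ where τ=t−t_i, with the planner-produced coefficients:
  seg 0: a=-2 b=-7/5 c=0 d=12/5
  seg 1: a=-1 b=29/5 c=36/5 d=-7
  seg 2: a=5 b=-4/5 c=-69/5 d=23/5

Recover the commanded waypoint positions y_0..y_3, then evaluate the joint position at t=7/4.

y_0 = S_0(0) = a_0 = -2
y_1 = S_1(0) = a_1 = -1
y_2 = S_2(0) = a_2 = 5
y_3 = S_2(1) = -5
t_q=7/4 is in segment 1 (τ=3/4); S_1(τ)=1423/320

y_0=-2 y_1=-1 y_2=5 y_3=-5
S(7/4) = 1423/320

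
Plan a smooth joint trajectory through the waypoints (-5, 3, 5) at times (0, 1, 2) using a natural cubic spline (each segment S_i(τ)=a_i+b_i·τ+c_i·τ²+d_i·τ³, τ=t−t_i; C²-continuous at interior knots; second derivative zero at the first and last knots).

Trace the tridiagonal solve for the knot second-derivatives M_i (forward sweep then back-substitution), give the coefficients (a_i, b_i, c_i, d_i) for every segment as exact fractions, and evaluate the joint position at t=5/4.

Δ: Δ0=8, Δ1=2
row 1: diag=4, rhs=-36; c'=1/4, d'=-9
back: M1=-9
M: M0=0, M1=-9, M2=0
seg 0: a=-5, c=M0/2=0, d=(M1−M0)/(6·1)=-3/2, b=Δ0−h0·(2M0+M1)/6=19/2
seg 1: a=3, c=M1/2=-9/2, d=(M2−M1)/(6·1)=3/2, b=Δ1−h1·(2M1+M2)/6=5
t_q=5/4 → seg 1, τ=1/4; S=3+5·τ+-9/2·τ²+3/2·τ³=511/128

  seg 0: a=-5 b=19/2 c=0 d=-3/2
  seg 1: a=3 b=5 c=-9/2 d=3/2
S(5/4) = 511/128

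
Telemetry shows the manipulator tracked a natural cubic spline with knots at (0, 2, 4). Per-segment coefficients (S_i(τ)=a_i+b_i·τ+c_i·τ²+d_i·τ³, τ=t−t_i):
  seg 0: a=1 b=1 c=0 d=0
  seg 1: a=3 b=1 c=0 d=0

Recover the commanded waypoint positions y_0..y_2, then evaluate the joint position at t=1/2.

y_0=1 y_1=3 y_2=5
S(1/2) = 3/2

y_0 = S_0(0) = a_0 = 1
y_1 = S_1(0) = a_1 = 3
y_2 = S_1(2) = 5
t_q=1/2 is in segment 0 (τ=1/2); S_0(τ)=3/2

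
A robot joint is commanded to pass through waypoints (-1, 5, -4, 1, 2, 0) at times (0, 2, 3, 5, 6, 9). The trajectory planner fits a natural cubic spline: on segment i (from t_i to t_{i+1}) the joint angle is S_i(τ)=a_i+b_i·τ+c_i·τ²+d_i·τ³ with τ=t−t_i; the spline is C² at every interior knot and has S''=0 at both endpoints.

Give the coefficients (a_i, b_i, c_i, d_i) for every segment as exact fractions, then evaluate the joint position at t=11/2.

  seg 0: a=-1 b=34444/4359 c=0 d=-21367/17436
  seg 1: a=5 b=-29657/4359 c=-21367/2906 d=44953/8718
  seg 2: a=-4 b=-52657/8718 c=11793/1453 d=-8383/4359
  seg 3: a=1 b=29183/8718 c=-4973/1453 d=9373/8718
  seg 4: a=2 b=-1187/4359 c=-573/2906 d=191/8718
S(11/2) = 45391/23248

Δ: Δ0=3, Δ1=-9, Δ2=5/2, Δ3=1, Δ4=-2/3
row 1: diag=6, rhs=-72; c'=1/6, d'=-12
row 2: denom=6−1·1/6=35/6; d'=(69−1·-12)/(35/6)=486/35
row 3: denom=6−2·12/35=186/35; d'=(-9−2·486/35)/(186/35)=-429/62
row 4: denom=8−1·35/186=1453/186; d'=(-10−1·-429/62)/(1453/186)=-573/1453
back: M4=-573/1453
back: M3=-429/62−35/186·-573/1453=-9946/1453
back: M2=486/35−12/35·-9946/1453=23586/1453
back: M1=-12−1/6·23586/1453=-21367/1453
M: M0=0, M1=-21367/1453, M2=23586/1453, M3=-9946/1453, M4=-573/1453, M5=0
seg 0: a=-1, c=M0/2=0, d=(M1−M0)/(6·2)=-21367/17436, b=Δ0−h0·(2M0+M1)/6=34444/4359
seg 1: a=5, c=M1/2=-21367/2906, d=(M2−M1)/(6·1)=44953/8718, b=Δ1−h1·(2M1+M2)/6=-29657/4359
seg 2: a=-4, c=M2/2=11793/1453, d=(M3−M2)/(6·2)=-8383/4359, b=Δ2−h2·(2M2+M3)/6=-52657/8718
seg 3: a=1, c=M3/2=-4973/1453, d=(M4−M3)/(6·1)=9373/8718, b=Δ3−h3·(2M3+M4)/6=29183/8718
seg 4: a=2, c=M4/2=-573/2906, d=(M5−M4)/(6·3)=191/8718, b=Δ4−h4·(2M4+M5)/6=-1187/4359
t_q=11/2 → seg 3, τ=1/2; S=1+29183/8718·τ+-4973/1453·τ²+9373/8718·τ³=45391/23248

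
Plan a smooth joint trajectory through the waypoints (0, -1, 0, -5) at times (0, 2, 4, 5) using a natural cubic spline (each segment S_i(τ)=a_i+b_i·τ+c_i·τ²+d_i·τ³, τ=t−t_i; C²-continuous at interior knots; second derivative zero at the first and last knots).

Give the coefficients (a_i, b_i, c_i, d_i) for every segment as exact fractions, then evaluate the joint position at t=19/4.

Δ: Δ0=-1/2, Δ1=1/2, Δ2=-5
row 1: diag=8, rhs=6; c'=1/4, d'=3/4
row 2: denom=6−2·1/4=11/2; d'=(-33−2·3/4)/(11/2)=-69/11
back: M2=-69/11
back: M1=3/4−1/4·-69/11=51/22
M: M0=0, M1=51/22, M2=-69/11, M3=0
seg 0: a=0, c=M0/2=0, d=(M1−M0)/(6·2)=17/88, b=Δ0−h0·(2M0+M1)/6=-14/11
seg 1: a=-1, c=M1/2=51/44, d=(M2−M1)/(6·2)=-63/88, b=Δ1−h1·(2M1+M2)/6=23/22
seg 2: a=0, c=M2/2=-69/22, d=(M3−M2)/(6·1)=23/22, b=Δ2−h2·(2M2+M3)/6=-32/11
t_q=19/4 → seg 2, τ=3/4; S=0+-32/11·τ+-69/22·τ²+23/22·τ³=-4935/1408

  seg 0: a=0 b=-14/11 c=0 d=17/88
  seg 1: a=-1 b=23/22 c=51/44 d=-63/88
  seg 2: a=0 b=-32/11 c=-69/22 d=23/22
S(19/4) = -4935/1408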